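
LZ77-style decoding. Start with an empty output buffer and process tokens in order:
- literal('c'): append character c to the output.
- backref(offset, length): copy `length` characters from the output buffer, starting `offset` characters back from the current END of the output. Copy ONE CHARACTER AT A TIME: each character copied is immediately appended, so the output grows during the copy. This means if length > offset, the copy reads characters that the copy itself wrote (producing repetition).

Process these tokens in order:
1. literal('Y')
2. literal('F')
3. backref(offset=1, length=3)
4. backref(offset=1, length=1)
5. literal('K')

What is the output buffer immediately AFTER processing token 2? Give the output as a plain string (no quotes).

Answer: YF

Derivation:
Token 1: literal('Y'). Output: "Y"
Token 2: literal('F'). Output: "YF"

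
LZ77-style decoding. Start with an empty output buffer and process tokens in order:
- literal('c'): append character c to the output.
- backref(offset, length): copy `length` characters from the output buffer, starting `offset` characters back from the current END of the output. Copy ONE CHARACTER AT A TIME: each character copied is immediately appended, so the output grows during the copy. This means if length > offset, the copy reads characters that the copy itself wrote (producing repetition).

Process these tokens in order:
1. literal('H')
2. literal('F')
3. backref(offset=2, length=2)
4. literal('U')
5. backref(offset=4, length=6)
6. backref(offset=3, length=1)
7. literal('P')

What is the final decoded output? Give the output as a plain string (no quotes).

Token 1: literal('H'). Output: "H"
Token 2: literal('F'). Output: "HF"
Token 3: backref(off=2, len=2). Copied 'HF' from pos 0. Output: "HFHF"
Token 4: literal('U'). Output: "HFHFU"
Token 5: backref(off=4, len=6) (overlapping!). Copied 'FHFUFH' from pos 1. Output: "HFHFUFHFUFH"
Token 6: backref(off=3, len=1). Copied 'U' from pos 8. Output: "HFHFUFHFUFHU"
Token 7: literal('P'). Output: "HFHFUFHFUFHUP"

Answer: HFHFUFHFUFHUP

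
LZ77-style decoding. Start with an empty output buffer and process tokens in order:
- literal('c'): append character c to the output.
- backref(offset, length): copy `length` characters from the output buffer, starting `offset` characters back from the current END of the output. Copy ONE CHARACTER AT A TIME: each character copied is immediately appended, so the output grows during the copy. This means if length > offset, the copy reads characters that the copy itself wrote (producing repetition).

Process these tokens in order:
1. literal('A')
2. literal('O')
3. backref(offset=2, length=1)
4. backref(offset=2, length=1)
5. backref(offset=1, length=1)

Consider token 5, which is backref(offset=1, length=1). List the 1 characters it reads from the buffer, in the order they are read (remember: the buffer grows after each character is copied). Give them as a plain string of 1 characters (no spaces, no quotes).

Answer: O

Derivation:
Token 1: literal('A'). Output: "A"
Token 2: literal('O'). Output: "AO"
Token 3: backref(off=2, len=1). Copied 'A' from pos 0. Output: "AOA"
Token 4: backref(off=2, len=1). Copied 'O' from pos 1. Output: "AOAO"
Token 5: backref(off=1, len=1). Buffer before: "AOAO" (len 4)
  byte 1: read out[3]='O', append. Buffer now: "AOAOO"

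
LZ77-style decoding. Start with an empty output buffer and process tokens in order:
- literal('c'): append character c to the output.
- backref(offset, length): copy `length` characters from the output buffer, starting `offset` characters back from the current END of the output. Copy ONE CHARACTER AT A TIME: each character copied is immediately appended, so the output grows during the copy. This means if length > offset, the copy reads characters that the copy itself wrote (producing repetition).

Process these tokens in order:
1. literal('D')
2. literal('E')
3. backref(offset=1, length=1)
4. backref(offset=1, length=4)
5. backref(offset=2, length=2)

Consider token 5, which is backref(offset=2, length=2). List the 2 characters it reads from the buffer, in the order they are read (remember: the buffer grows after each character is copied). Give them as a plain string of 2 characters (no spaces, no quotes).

Answer: EE

Derivation:
Token 1: literal('D'). Output: "D"
Token 2: literal('E'). Output: "DE"
Token 3: backref(off=1, len=1). Copied 'E' from pos 1. Output: "DEE"
Token 4: backref(off=1, len=4) (overlapping!). Copied 'EEEE' from pos 2. Output: "DEEEEEE"
Token 5: backref(off=2, len=2). Buffer before: "DEEEEEE" (len 7)
  byte 1: read out[5]='E', append. Buffer now: "DEEEEEEE"
  byte 2: read out[6]='E', append. Buffer now: "DEEEEEEEE"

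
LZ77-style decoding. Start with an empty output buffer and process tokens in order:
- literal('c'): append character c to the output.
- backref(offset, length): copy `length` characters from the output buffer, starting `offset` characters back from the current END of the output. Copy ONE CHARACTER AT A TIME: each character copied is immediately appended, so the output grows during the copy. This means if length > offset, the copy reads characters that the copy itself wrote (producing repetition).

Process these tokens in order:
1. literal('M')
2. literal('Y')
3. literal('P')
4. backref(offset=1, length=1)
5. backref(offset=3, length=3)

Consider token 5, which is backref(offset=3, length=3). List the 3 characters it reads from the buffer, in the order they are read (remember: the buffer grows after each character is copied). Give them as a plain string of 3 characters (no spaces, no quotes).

Answer: YPP

Derivation:
Token 1: literal('M'). Output: "M"
Token 2: literal('Y'). Output: "MY"
Token 3: literal('P'). Output: "MYP"
Token 4: backref(off=1, len=1). Copied 'P' from pos 2. Output: "MYPP"
Token 5: backref(off=3, len=3). Buffer before: "MYPP" (len 4)
  byte 1: read out[1]='Y', append. Buffer now: "MYPPY"
  byte 2: read out[2]='P', append. Buffer now: "MYPPYP"
  byte 3: read out[3]='P', append. Buffer now: "MYPPYPP"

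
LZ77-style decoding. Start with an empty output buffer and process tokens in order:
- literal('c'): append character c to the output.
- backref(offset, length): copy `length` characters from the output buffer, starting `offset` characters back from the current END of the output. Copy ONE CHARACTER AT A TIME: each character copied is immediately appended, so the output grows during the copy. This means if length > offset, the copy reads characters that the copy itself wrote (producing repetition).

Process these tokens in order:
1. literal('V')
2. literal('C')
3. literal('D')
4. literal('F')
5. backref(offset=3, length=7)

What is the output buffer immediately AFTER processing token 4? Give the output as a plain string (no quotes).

Token 1: literal('V'). Output: "V"
Token 2: literal('C'). Output: "VC"
Token 3: literal('D'). Output: "VCD"
Token 4: literal('F'). Output: "VCDF"

Answer: VCDF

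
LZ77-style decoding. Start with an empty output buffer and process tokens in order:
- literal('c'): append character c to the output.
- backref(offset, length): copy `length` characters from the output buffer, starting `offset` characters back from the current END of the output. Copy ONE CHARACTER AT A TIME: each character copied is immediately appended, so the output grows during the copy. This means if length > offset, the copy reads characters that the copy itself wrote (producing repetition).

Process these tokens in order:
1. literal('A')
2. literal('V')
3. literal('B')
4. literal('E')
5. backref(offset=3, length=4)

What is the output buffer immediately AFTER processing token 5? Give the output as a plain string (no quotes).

Answer: AVBEVBEV

Derivation:
Token 1: literal('A'). Output: "A"
Token 2: literal('V'). Output: "AV"
Token 3: literal('B'). Output: "AVB"
Token 4: literal('E'). Output: "AVBE"
Token 5: backref(off=3, len=4) (overlapping!). Copied 'VBEV' from pos 1. Output: "AVBEVBEV"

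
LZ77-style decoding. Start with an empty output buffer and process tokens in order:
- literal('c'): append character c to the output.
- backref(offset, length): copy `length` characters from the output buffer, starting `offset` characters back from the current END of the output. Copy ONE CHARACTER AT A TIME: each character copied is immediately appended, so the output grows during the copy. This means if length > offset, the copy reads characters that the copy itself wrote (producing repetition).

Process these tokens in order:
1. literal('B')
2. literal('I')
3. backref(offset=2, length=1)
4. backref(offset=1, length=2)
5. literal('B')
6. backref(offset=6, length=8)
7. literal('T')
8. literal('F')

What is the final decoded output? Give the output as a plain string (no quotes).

Answer: BIBBBBBIBBBBBITF

Derivation:
Token 1: literal('B'). Output: "B"
Token 2: literal('I'). Output: "BI"
Token 3: backref(off=2, len=1). Copied 'B' from pos 0. Output: "BIB"
Token 4: backref(off=1, len=2) (overlapping!). Copied 'BB' from pos 2. Output: "BIBBB"
Token 5: literal('B'). Output: "BIBBBB"
Token 6: backref(off=6, len=8) (overlapping!). Copied 'BIBBBBBI' from pos 0. Output: "BIBBBBBIBBBBBI"
Token 7: literal('T'). Output: "BIBBBBBIBBBBBIT"
Token 8: literal('F'). Output: "BIBBBBBIBBBBBITF"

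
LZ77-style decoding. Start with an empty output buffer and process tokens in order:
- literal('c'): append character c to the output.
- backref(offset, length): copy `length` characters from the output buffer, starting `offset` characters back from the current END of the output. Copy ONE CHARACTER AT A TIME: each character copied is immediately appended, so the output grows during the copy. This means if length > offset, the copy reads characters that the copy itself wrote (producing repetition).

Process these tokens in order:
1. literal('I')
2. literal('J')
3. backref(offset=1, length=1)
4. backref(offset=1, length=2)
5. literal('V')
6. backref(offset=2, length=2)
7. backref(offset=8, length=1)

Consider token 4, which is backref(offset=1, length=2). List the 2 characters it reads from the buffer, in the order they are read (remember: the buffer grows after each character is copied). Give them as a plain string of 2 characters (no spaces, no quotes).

Answer: JJ

Derivation:
Token 1: literal('I'). Output: "I"
Token 2: literal('J'). Output: "IJ"
Token 3: backref(off=1, len=1). Copied 'J' from pos 1. Output: "IJJ"
Token 4: backref(off=1, len=2). Buffer before: "IJJ" (len 3)
  byte 1: read out[2]='J', append. Buffer now: "IJJJ"
  byte 2: read out[3]='J', append. Buffer now: "IJJJJ"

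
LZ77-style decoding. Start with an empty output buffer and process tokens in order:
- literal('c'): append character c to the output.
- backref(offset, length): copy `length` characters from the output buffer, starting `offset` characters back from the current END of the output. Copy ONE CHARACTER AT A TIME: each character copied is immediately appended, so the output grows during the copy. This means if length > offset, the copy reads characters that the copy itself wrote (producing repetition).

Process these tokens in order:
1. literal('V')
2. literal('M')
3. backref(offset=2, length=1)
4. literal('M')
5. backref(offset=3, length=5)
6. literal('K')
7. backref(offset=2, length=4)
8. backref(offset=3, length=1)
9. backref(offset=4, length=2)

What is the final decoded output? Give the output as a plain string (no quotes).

Token 1: literal('V'). Output: "V"
Token 2: literal('M'). Output: "VM"
Token 3: backref(off=2, len=1). Copied 'V' from pos 0. Output: "VMV"
Token 4: literal('M'). Output: "VMVM"
Token 5: backref(off=3, len=5) (overlapping!). Copied 'MVMMV' from pos 1. Output: "VMVMMVMMV"
Token 6: literal('K'). Output: "VMVMMVMMVK"
Token 7: backref(off=2, len=4) (overlapping!). Copied 'VKVK' from pos 8. Output: "VMVMMVMMVKVKVK"
Token 8: backref(off=3, len=1). Copied 'K' from pos 11. Output: "VMVMMVMMVKVKVKK"
Token 9: backref(off=4, len=2). Copied 'KV' from pos 11. Output: "VMVMMVMMVKVKVKKKV"

Answer: VMVMMVMMVKVKVKKKV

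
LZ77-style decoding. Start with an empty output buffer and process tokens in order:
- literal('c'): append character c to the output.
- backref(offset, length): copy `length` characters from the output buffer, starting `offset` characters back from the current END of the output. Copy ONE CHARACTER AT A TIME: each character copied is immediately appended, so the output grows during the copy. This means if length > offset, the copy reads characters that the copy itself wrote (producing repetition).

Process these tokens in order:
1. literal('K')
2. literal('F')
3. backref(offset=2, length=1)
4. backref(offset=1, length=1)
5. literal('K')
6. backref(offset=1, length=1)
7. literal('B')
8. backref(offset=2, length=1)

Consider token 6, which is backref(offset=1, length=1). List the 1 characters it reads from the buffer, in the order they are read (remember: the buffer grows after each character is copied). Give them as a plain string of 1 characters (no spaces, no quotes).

Token 1: literal('K'). Output: "K"
Token 2: literal('F'). Output: "KF"
Token 3: backref(off=2, len=1). Copied 'K' from pos 0. Output: "KFK"
Token 4: backref(off=1, len=1). Copied 'K' from pos 2. Output: "KFKK"
Token 5: literal('K'). Output: "KFKKK"
Token 6: backref(off=1, len=1). Buffer before: "KFKKK" (len 5)
  byte 1: read out[4]='K', append. Buffer now: "KFKKKK"

Answer: K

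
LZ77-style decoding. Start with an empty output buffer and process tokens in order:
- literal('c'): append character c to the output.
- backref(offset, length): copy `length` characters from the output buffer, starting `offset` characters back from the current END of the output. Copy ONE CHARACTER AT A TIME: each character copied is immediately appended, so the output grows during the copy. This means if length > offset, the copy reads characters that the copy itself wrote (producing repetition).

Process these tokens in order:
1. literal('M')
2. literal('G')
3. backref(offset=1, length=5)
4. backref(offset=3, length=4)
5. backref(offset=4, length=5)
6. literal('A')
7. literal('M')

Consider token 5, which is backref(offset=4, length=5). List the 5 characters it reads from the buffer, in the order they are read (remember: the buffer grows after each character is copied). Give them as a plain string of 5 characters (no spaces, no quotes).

Answer: GGGGG

Derivation:
Token 1: literal('M'). Output: "M"
Token 2: literal('G'). Output: "MG"
Token 3: backref(off=1, len=5) (overlapping!). Copied 'GGGGG' from pos 1. Output: "MGGGGGG"
Token 4: backref(off=3, len=4) (overlapping!). Copied 'GGGG' from pos 4. Output: "MGGGGGGGGGG"
Token 5: backref(off=4, len=5). Buffer before: "MGGGGGGGGGG" (len 11)
  byte 1: read out[7]='G', append. Buffer now: "MGGGGGGGGGGG"
  byte 2: read out[8]='G', append. Buffer now: "MGGGGGGGGGGGG"
  byte 3: read out[9]='G', append. Buffer now: "MGGGGGGGGGGGGG"
  byte 4: read out[10]='G', append. Buffer now: "MGGGGGGGGGGGGGG"
  byte 5: read out[11]='G', append. Buffer now: "MGGGGGGGGGGGGGGG"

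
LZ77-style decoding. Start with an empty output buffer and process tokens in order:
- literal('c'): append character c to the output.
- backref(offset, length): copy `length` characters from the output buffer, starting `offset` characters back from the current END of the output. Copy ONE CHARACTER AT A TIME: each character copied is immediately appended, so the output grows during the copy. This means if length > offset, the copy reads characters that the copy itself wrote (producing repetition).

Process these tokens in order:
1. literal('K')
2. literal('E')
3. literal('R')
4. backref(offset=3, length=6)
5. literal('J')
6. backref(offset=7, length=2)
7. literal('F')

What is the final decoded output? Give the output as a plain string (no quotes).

Answer: KERKERKERJKEF

Derivation:
Token 1: literal('K'). Output: "K"
Token 2: literal('E'). Output: "KE"
Token 3: literal('R'). Output: "KER"
Token 4: backref(off=3, len=6) (overlapping!). Copied 'KERKER' from pos 0. Output: "KERKERKER"
Token 5: literal('J'). Output: "KERKERKERJ"
Token 6: backref(off=7, len=2). Copied 'KE' from pos 3. Output: "KERKERKERJKE"
Token 7: literal('F'). Output: "KERKERKERJKEF"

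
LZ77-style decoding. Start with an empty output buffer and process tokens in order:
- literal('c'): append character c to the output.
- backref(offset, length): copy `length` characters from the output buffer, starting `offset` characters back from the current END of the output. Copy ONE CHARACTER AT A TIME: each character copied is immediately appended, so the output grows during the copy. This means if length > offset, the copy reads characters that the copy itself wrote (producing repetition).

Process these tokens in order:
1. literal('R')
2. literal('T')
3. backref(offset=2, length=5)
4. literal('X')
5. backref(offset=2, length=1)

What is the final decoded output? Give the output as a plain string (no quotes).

Token 1: literal('R'). Output: "R"
Token 2: literal('T'). Output: "RT"
Token 3: backref(off=2, len=5) (overlapping!). Copied 'RTRTR' from pos 0. Output: "RTRTRTR"
Token 4: literal('X'). Output: "RTRTRTRX"
Token 5: backref(off=2, len=1). Copied 'R' from pos 6. Output: "RTRTRTRXR"

Answer: RTRTRTRXR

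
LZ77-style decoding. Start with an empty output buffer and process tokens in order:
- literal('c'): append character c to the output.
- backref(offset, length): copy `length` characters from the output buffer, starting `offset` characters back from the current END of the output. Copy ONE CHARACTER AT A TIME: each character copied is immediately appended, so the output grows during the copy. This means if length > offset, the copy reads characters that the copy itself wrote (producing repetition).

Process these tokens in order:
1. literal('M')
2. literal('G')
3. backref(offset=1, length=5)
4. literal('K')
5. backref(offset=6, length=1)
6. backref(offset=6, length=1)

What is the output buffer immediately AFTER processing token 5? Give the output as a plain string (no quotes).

Token 1: literal('M'). Output: "M"
Token 2: literal('G'). Output: "MG"
Token 3: backref(off=1, len=5) (overlapping!). Copied 'GGGGG' from pos 1. Output: "MGGGGGG"
Token 4: literal('K'). Output: "MGGGGGGK"
Token 5: backref(off=6, len=1). Copied 'G' from pos 2. Output: "MGGGGGGKG"

Answer: MGGGGGGKG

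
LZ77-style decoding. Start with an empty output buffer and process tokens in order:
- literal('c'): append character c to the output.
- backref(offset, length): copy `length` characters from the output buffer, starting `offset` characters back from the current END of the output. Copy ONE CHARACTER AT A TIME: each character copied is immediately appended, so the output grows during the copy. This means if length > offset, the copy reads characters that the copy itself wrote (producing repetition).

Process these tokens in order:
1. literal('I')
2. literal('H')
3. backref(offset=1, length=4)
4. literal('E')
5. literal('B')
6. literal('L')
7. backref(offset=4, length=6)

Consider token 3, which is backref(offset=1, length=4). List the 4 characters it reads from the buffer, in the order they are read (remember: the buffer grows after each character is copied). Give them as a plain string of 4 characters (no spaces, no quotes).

Answer: HHHH

Derivation:
Token 1: literal('I'). Output: "I"
Token 2: literal('H'). Output: "IH"
Token 3: backref(off=1, len=4). Buffer before: "IH" (len 2)
  byte 1: read out[1]='H', append. Buffer now: "IHH"
  byte 2: read out[2]='H', append. Buffer now: "IHHH"
  byte 3: read out[3]='H', append. Buffer now: "IHHHH"
  byte 4: read out[4]='H', append. Buffer now: "IHHHHH"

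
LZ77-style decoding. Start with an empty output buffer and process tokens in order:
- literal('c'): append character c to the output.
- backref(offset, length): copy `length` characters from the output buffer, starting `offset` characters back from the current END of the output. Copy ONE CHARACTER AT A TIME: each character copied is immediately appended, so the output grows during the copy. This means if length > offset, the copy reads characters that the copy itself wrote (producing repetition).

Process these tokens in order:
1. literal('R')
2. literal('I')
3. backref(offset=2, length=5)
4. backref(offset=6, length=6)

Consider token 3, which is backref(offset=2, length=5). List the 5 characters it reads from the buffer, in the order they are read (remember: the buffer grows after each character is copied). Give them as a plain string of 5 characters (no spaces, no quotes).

Token 1: literal('R'). Output: "R"
Token 2: literal('I'). Output: "RI"
Token 3: backref(off=2, len=5). Buffer before: "RI" (len 2)
  byte 1: read out[0]='R', append. Buffer now: "RIR"
  byte 2: read out[1]='I', append. Buffer now: "RIRI"
  byte 3: read out[2]='R', append. Buffer now: "RIRIR"
  byte 4: read out[3]='I', append. Buffer now: "RIRIRI"
  byte 5: read out[4]='R', append. Buffer now: "RIRIRIR"

Answer: RIRIR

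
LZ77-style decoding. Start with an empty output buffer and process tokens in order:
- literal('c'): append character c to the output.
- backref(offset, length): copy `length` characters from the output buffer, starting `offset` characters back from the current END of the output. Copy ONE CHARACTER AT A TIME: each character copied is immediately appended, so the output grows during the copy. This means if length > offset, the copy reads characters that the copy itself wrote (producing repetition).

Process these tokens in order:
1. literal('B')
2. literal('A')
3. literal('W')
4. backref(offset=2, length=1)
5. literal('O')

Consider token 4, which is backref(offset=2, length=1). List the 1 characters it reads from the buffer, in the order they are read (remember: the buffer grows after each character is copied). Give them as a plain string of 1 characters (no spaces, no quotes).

Token 1: literal('B'). Output: "B"
Token 2: literal('A'). Output: "BA"
Token 3: literal('W'). Output: "BAW"
Token 4: backref(off=2, len=1). Buffer before: "BAW" (len 3)
  byte 1: read out[1]='A', append. Buffer now: "BAWA"

Answer: A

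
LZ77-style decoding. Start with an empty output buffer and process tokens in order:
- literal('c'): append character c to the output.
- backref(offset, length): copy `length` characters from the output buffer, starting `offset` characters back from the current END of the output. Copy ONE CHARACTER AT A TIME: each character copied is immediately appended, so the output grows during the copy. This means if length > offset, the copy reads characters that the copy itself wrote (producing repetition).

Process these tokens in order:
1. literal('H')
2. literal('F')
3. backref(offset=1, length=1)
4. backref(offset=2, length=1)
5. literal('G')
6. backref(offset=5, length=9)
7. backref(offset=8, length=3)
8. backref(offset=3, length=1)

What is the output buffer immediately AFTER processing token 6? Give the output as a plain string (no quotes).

Answer: HFFFGHFFFGHFFF

Derivation:
Token 1: literal('H'). Output: "H"
Token 2: literal('F'). Output: "HF"
Token 3: backref(off=1, len=1). Copied 'F' from pos 1. Output: "HFF"
Token 4: backref(off=2, len=1). Copied 'F' from pos 1. Output: "HFFF"
Token 5: literal('G'). Output: "HFFFG"
Token 6: backref(off=5, len=9) (overlapping!). Copied 'HFFFGHFFF' from pos 0. Output: "HFFFGHFFFGHFFF"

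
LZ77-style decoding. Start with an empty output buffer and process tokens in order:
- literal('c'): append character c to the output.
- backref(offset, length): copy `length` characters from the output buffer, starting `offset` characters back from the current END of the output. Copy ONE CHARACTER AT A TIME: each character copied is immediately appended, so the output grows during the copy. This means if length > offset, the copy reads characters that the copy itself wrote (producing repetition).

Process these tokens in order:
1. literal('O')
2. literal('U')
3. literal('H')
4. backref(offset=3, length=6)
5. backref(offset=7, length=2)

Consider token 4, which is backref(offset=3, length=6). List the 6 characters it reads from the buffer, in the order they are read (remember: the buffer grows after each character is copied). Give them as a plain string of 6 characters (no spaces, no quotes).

Answer: OUHOUH

Derivation:
Token 1: literal('O'). Output: "O"
Token 2: literal('U'). Output: "OU"
Token 3: literal('H'). Output: "OUH"
Token 4: backref(off=3, len=6). Buffer before: "OUH" (len 3)
  byte 1: read out[0]='O', append. Buffer now: "OUHO"
  byte 2: read out[1]='U', append. Buffer now: "OUHOU"
  byte 3: read out[2]='H', append. Buffer now: "OUHOUH"
  byte 4: read out[3]='O', append. Buffer now: "OUHOUHO"
  byte 5: read out[4]='U', append. Buffer now: "OUHOUHOU"
  byte 6: read out[5]='H', append. Buffer now: "OUHOUHOUH"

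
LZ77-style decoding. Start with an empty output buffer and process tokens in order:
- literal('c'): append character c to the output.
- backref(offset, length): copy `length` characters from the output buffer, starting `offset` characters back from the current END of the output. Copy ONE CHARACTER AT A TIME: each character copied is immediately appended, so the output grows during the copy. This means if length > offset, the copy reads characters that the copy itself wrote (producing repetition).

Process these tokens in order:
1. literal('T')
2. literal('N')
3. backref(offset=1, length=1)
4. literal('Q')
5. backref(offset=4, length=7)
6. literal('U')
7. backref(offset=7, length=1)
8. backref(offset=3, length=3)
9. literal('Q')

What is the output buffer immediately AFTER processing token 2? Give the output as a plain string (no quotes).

Answer: TN

Derivation:
Token 1: literal('T'). Output: "T"
Token 2: literal('N'). Output: "TN"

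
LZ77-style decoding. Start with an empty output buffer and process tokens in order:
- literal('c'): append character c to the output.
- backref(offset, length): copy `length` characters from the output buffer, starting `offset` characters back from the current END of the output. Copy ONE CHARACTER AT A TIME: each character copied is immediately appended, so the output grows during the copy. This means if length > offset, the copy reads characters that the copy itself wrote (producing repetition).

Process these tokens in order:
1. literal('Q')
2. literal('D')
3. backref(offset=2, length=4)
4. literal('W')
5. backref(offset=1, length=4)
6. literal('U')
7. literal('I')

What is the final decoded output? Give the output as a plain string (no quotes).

Token 1: literal('Q'). Output: "Q"
Token 2: literal('D'). Output: "QD"
Token 3: backref(off=2, len=4) (overlapping!). Copied 'QDQD' from pos 0. Output: "QDQDQD"
Token 4: literal('W'). Output: "QDQDQDW"
Token 5: backref(off=1, len=4) (overlapping!). Copied 'WWWW' from pos 6. Output: "QDQDQDWWWWW"
Token 6: literal('U'). Output: "QDQDQDWWWWWU"
Token 7: literal('I'). Output: "QDQDQDWWWWWUI"

Answer: QDQDQDWWWWWUI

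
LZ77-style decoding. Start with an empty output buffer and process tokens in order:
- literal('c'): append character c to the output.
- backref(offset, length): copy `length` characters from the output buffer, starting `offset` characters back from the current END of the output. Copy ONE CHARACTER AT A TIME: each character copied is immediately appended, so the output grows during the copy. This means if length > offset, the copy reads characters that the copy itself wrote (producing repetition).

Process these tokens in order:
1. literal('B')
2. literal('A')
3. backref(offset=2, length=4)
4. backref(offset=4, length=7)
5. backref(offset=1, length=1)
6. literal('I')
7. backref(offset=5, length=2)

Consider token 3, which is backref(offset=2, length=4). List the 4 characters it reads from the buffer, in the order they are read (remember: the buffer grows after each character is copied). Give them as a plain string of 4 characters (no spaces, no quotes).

Answer: BABA

Derivation:
Token 1: literal('B'). Output: "B"
Token 2: literal('A'). Output: "BA"
Token 3: backref(off=2, len=4). Buffer before: "BA" (len 2)
  byte 1: read out[0]='B', append. Buffer now: "BAB"
  byte 2: read out[1]='A', append. Buffer now: "BABA"
  byte 3: read out[2]='B', append. Buffer now: "BABAB"
  byte 4: read out[3]='A', append. Buffer now: "BABABA"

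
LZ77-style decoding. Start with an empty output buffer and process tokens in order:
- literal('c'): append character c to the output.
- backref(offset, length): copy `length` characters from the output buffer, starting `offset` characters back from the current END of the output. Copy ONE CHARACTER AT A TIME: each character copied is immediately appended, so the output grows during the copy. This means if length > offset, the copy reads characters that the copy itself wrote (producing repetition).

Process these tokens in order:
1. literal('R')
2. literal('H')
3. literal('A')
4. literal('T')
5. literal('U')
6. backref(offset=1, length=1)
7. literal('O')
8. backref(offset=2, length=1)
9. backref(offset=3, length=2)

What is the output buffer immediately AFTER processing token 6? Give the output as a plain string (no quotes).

Answer: RHATUU

Derivation:
Token 1: literal('R'). Output: "R"
Token 2: literal('H'). Output: "RH"
Token 3: literal('A'). Output: "RHA"
Token 4: literal('T'). Output: "RHAT"
Token 5: literal('U'). Output: "RHATU"
Token 6: backref(off=1, len=1). Copied 'U' from pos 4. Output: "RHATUU"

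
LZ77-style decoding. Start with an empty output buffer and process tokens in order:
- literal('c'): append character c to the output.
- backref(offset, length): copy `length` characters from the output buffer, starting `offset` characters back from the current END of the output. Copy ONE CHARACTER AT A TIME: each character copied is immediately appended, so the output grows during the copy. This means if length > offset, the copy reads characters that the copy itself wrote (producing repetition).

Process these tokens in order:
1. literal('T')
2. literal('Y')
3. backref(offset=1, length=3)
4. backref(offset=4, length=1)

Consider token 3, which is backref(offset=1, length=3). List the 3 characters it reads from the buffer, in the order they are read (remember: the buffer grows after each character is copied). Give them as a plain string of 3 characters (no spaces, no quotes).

Answer: YYY

Derivation:
Token 1: literal('T'). Output: "T"
Token 2: literal('Y'). Output: "TY"
Token 3: backref(off=1, len=3). Buffer before: "TY" (len 2)
  byte 1: read out[1]='Y', append. Buffer now: "TYY"
  byte 2: read out[2]='Y', append. Buffer now: "TYYY"
  byte 3: read out[3]='Y', append. Buffer now: "TYYYY"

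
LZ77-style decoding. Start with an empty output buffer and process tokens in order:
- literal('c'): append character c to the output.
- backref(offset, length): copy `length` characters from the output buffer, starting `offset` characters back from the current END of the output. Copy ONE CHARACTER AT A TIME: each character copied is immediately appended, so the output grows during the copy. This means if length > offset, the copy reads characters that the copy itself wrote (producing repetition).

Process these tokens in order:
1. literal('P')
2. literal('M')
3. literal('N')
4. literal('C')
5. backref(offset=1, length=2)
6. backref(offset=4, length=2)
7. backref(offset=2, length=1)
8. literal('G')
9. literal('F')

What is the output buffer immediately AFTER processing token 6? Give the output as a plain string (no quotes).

Answer: PMNCCCNC

Derivation:
Token 1: literal('P'). Output: "P"
Token 2: literal('M'). Output: "PM"
Token 3: literal('N'). Output: "PMN"
Token 4: literal('C'). Output: "PMNC"
Token 5: backref(off=1, len=2) (overlapping!). Copied 'CC' from pos 3. Output: "PMNCCC"
Token 6: backref(off=4, len=2). Copied 'NC' from pos 2. Output: "PMNCCCNC"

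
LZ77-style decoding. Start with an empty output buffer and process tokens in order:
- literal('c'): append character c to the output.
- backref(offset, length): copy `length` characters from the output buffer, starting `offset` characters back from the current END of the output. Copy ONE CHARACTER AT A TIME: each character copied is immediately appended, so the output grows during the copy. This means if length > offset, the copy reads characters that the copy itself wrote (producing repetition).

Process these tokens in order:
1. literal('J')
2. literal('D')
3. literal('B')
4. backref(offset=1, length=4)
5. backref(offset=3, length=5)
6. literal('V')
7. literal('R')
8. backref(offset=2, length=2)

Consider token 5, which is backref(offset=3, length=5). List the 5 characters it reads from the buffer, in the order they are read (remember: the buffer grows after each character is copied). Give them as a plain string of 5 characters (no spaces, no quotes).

Token 1: literal('J'). Output: "J"
Token 2: literal('D'). Output: "JD"
Token 3: literal('B'). Output: "JDB"
Token 4: backref(off=1, len=4) (overlapping!). Copied 'BBBB' from pos 2. Output: "JDBBBBB"
Token 5: backref(off=3, len=5). Buffer before: "JDBBBBB" (len 7)
  byte 1: read out[4]='B', append. Buffer now: "JDBBBBBB"
  byte 2: read out[5]='B', append. Buffer now: "JDBBBBBBB"
  byte 3: read out[6]='B', append. Buffer now: "JDBBBBBBBB"
  byte 4: read out[7]='B', append. Buffer now: "JDBBBBBBBBB"
  byte 5: read out[8]='B', append. Buffer now: "JDBBBBBBBBBB"

Answer: BBBBB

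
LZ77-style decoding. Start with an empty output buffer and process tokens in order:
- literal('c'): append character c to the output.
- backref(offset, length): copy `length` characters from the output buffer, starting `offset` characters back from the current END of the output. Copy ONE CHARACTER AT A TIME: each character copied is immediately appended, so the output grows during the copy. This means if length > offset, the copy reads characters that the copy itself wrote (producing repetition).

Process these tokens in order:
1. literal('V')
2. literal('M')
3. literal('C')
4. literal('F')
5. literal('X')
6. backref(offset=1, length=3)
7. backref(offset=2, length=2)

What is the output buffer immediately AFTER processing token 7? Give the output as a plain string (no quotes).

Answer: VMCFXXXXXX

Derivation:
Token 1: literal('V'). Output: "V"
Token 2: literal('M'). Output: "VM"
Token 3: literal('C'). Output: "VMC"
Token 4: literal('F'). Output: "VMCF"
Token 5: literal('X'). Output: "VMCFX"
Token 6: backref(off=1, len=3) (overlapping!). Copied 'XXX' from pos 4. Output: "VMCFXXXX"
Token 7: backref(off=2, len=2). Copied 'XX' from pos 6. Output: "VMCFXXXXXX"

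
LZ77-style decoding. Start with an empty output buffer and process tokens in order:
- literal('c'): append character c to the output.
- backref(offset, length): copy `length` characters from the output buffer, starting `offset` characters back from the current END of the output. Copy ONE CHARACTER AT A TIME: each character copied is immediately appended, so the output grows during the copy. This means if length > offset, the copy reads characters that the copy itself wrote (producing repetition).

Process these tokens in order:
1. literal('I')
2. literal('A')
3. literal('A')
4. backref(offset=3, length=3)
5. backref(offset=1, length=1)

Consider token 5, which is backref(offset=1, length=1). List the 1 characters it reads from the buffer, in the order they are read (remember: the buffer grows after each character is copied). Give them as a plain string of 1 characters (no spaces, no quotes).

Answer: A

Derivation:
Token 1: literal('I'). Output: "I"
Token 2: literal('A'). Output: "IA"
Token 3: literal('A'). Output: "IAA"
Token 4: backref(off=3, len=3). Copied 'IAA' from pos 0. Output: "IAAIAA"
Token 5: backref(off=1, len=1). Buffer before: "IAAIAA" (len 6)
  byte 1: read out[5]='A', append. Buffer now: "IAAIAAA"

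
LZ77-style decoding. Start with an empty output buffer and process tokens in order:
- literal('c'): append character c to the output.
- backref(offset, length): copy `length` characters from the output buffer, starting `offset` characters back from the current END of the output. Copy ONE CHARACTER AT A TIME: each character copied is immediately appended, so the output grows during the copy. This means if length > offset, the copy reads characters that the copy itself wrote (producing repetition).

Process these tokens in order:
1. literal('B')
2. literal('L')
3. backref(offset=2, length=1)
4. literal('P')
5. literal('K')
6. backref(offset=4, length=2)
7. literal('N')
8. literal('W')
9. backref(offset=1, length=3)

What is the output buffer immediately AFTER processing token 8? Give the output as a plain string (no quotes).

Token 1: literal('B'). Output: "B"
Token 2: literal('L'). Output: "BL"
Token 3: backref(off=2, len=1). Copied 'B' from pos 0. Output: "BLB"
Token 4: literal('P'). Output: "BLBP"
Token 5: literal('K'). Output: "BLBPK"
Token 6: backref(off=4, len=2). Copied 'LB' from pos 1. Output: "BLBPKLB"
Token 7: literal('N'). Output: "BLBPKLBN"
Token 8: literal('W'). Output: "BLBPKLBNW"

Answer: BLBPKLBNW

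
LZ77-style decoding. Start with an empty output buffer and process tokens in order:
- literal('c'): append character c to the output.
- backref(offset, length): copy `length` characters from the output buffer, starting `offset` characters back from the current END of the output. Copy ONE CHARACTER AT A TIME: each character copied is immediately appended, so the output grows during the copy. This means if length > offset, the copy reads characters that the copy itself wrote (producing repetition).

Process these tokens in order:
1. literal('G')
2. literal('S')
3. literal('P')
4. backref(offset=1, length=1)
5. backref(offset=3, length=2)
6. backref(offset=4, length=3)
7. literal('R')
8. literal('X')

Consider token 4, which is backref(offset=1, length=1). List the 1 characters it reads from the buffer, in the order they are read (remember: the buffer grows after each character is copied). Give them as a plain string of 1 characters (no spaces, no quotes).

Token 1: literal('G'). Output: "G"
Token 2: literal('S'). Output: "GS"
Token 3: literal('P'). Output: "GSP"
Token 4: backref(off=1, len=1). Buffer before: "GSP" (len 3)
  byte 1: read out[2]='P', append. Buffer now: "GSPP"

Answer: P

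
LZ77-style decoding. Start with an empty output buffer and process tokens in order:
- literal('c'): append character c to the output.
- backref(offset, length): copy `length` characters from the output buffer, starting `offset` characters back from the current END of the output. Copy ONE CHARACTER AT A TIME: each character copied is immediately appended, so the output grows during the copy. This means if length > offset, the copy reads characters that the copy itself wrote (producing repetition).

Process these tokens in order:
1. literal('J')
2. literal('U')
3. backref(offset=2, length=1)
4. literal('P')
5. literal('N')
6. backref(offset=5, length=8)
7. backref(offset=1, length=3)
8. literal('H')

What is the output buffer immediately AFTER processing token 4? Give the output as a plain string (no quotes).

Answer: JUJP

Derivation:
Token 1: literal('J'). Output: "J"
Token 2: literal('U'). Output: "JU"
Token 3: backref(off=2, len=1). Copied 'J' from pos 0. Output: "JUJ"
Token 4: literal('P'). Output: "JUJP"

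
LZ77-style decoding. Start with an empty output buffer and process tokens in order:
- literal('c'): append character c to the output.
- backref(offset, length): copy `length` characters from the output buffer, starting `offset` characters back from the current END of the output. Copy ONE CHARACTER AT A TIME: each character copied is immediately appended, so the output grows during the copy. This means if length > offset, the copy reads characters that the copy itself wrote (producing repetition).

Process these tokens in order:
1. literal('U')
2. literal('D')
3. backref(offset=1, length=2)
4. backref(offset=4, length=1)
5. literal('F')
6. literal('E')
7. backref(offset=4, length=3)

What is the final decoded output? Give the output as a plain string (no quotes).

Token 1: literal('U'). Output: "U"
Token 2: literal('D'). Output: "UD"
Token 3: backref(off=1, len=2) (overlapping!). Copied 'DD' from pos 1. Output: "UDDD"
Token 4: backref(off=4, len=1). Copied 'U' from pos 0. Output: "UDDDU"
Token 5: literal('F'). Output: "UDDDUF"
Token 6: literal('E'). Output: "UDDDUFE"
Token 7: backref(off=4, len=3). Copied 'DUF' from pos 3. Output: "UDDDUFEDUF"

Answer: UDDDUFEDUF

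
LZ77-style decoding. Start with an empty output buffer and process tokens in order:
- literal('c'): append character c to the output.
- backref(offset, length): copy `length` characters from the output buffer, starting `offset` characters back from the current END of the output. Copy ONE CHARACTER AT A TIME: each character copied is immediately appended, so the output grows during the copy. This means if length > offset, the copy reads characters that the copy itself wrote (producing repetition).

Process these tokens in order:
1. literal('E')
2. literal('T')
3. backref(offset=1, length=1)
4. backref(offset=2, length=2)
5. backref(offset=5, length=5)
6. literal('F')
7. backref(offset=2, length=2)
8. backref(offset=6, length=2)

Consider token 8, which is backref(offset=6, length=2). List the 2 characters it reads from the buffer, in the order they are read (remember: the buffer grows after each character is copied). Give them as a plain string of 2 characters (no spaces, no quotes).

Answer: TT

Derivation:
Token 1: literal('E'). Output: "E"
Token 2: literal('T'). Output: "ET"
Token 3: backref(off=1, len=1). Copied 'T' from pos 1. Output: "ETT"
Token 4: backref(off=2, len=2). Copied 'TT' from pos 1. Output: "ETTTT"
Token 5: backref(off=5, len=5). Copied 'ETTTT' from pos 0. Output: "ETTTTETTTT"
Token 6: literal('F'). Output: "ETTTTETTTTF"
Token 7: backref(off=2, len=2). Copied 'TF' from pos 9. Output: "ETTTTETTTTFTF"
Token 8: backref(off=6, len=2). Buffer before: "ETTTTETTTTFTF" (len 13)
  byte 1: read out[7]='T', append. Buffer now: "ETTTTETTTTFTFT"
  byte 2: read out[8]='T', append. Buffer now: "ETTTTETTTTFTFTT"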